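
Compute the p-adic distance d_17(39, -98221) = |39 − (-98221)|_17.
d_17(39, -98221) = 1/4913

Step 1 — x − y = 39 − (-98221) = 98260. Step 2 — v_17(98260) = 3 (factor: 98260 = (17^3 · 20); the sign does not affect v_p). Step 3 — |x − y|_17 = 17^{-3} = 1/4913.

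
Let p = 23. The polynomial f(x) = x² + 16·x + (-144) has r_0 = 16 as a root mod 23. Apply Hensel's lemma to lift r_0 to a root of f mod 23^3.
r_2 = 11470 (mod 12167)

Hensel: r_{i+1} = r_i − f(r_i)·(f′(r_i))^{-1} mod 23^{i+2}, f′(x) = 2x + 16. Iterate:
  r_0 = 16 (mod 23)
  r_1 = 361 (mod 529)
  r_2 = 11470 (mod 12167)
Final: r = 11470 satisfies f(r) ≡ 0 mod 23^3.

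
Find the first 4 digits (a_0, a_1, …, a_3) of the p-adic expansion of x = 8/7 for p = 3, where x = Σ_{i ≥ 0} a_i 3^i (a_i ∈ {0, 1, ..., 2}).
(a_0, …, a_3) = (2, 1, 0, 2)

v_3(8/7) = 0 (numerator and denominator both coprime to 3), so x ∈ ℤ_3^×. Compute digits iteratively via a_i = x_i mod 3, x_{i+1} = (x_i − a_i)/3, with x_0 = x:
  x_0 = 8/7;  a_0 = 2;  x_1 = (x_0 − 2)/3 = -2/7
  x_1 = -2/7;  a_1 = 1;  x_2 = (x_1 − 1)/3 = -3/7
  x_2 = -3/7;  a_2 = 0;  x_3 = (x_2 − 0)/3 = -1/7
  x_3 = -1/7;  a_3 = 2;  x_4 = (x_3 − 2)/3 = -5/7
Digits: (2, 1, 0, 2).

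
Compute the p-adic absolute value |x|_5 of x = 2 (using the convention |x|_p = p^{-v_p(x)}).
|2|_5 = 1

Step 1 — compute v_5(x) by factoring powers of 5 out of the numerator and denominator: v_5(2) = 0. Step 2 — apply |x|_p = p^{-v_p(x)} = 5^{0} = 1.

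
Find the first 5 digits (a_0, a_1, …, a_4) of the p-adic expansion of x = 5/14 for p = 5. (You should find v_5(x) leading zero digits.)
(a_0, …, a_4) = (0, 4, 1, 0, 1)

v_5(5/14) = 1, so a_0 = ... = a_0 = 0. Factor out: x = 5^1 · u with u = 1/14 a unit in ℤ_5. Expand u iteratively via a_{v+i} = u_i mod 5, u_{i+1} = (u_i − a_{v+i})/5:
  u_0 = 1/14;  a_1 = 4;  u_1 = (u_0 − 4)/5 = -11/14
  u_1 = -11/14;  a_2 = 1;  u_2 = (u_1 − 1)/5 = -5/14
  u_2 = -5/14;  a_3 = 0;  u_3 = (u_2 − 0)/5 = -1/14
  u_3 = -1/14;  a_4 = 1;  u_4 = (u_3 − 1)/5 = -3/14
Digits: (0, 4, 1, 0, 1).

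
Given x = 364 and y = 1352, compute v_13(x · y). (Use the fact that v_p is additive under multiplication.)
v_13(492128) = 3

v_p(x) = 1 (factor: 364 = 13^1 · 28); v_p(y) = 2 (factor: 1352 = 13^2 · 8). Additivity: v_p(xy) = v_p(x) + v_p(y) = 1 + 2 = 3. (Direct check: xy = 492128 = 13^3 · (224).)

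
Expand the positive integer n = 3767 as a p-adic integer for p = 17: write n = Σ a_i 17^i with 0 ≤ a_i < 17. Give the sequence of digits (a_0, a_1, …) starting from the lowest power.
(a_0, a_1, …) = (10, 0, 13)

Repeated division by 17 gives the digits low-to-high: 3767 = 10 + 13·17^2. Digit sequence: (10, 0, 13).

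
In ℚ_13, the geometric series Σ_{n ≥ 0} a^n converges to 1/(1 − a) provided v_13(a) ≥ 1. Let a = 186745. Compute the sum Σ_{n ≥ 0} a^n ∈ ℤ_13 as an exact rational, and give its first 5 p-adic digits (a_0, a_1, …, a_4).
Σ a^n = 1/(1 − a) = -1/186744;  first 5 digits = (1, 0, 0, 7, 6)

v_13(a) = 3 ≥ 1, so the series converges in ℤ_13 to 1/(1 − a) = 1/(1 − 186745) = -1/186744. Expand this rational in ℤ_13: compute digits iteratively via d_i = x_i mod 13, x_{i+1} = (x_i − d_i)/13. The first 5 digits are (1, 0, 0, 7, 6).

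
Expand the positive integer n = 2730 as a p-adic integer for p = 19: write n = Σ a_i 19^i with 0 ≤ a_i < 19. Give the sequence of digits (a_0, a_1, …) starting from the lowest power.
(a_0, a_1, …) = (13, 10, 7)

Repeated division by 19 gives the digits low-to-high: 2730 = 13 + 10·19^1 + 7·19^2. Digit sequence: (13, 10, 7).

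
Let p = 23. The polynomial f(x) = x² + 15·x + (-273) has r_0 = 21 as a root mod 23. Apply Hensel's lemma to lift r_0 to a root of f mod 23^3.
r_2 = 7335 (mod 12167)

Hensel: r_{i+1} = r_i − f(r_i)·(f′(r_i))^{-1} mod 23^{i+2}, f′(x) = 2x + 15. Iterate:
  r_0 = 21 (mod 23)
  r_1 = 458 (mod 529)
  r_2 = 7335 (mod 12167)
Final: r = 7335 satisfies f(r) ≡ 0 mod 23^3.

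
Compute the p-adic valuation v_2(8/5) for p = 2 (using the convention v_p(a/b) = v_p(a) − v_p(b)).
v_2(8/5) = 3

Factor powers of 2 from the numerator and denominator of the reduced fraction: 8 = 2^3 · 1 and 5 = 2^0 · 5. Apply v_p(a/b) = v_p(a) − v_p(b): v_2(8/5) = 3 − 0 = 3.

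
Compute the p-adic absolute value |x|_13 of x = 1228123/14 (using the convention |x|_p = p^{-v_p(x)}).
|1228123/14|_13 = 1/28561

Step 1 — compute v_13(x) by factoring powers of 13 out of the numerator and denominator: v_13(1228123/14) = 4. Step 2 — apply |x|_p = p^{-v_p(x)} = 13^{-4} = 1/28561.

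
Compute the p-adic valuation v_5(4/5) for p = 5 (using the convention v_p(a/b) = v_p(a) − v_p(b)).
v_5(4/5) = -1

Factor powers of 5 from the numerator and denominator of the reduced fraction: 4 = 5^0 · 4 and 5 = 5^1 · 1. Apply v_p(a/b) = v_p(a) − v_p(b): v_5(4/5) = 0 − 1 = -1.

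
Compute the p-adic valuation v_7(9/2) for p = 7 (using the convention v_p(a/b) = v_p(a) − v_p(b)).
v_7(9/2) = 0

Factor powers of 7 from the numerator and denominator of the reduced fraction: 9 = 7^0 · 9 and 2 = 7^0 · 2. Apply v_p(a/b) = v_p(a) − v_p(b): v_7(9/2) = 0 − 0 = 0.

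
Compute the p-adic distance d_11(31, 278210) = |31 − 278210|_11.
d_11(31, 278210) = 1/14641

Step 1 — x − y = 31 − 278210 = -278179. Step 2 — v_11(-278179) = 4 (factor: -278179 = −(11^4 · 19); the sign does not affect v_p). Step 3 — |x − y|_11 = 11^{-4} = 1/14641.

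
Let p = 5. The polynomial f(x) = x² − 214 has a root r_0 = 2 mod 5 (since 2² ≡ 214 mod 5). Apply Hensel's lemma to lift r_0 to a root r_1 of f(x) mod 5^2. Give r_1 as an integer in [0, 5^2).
r_1 = 17 (mod 25)

Hensel's recurrence: r_{i+1} = r_i − f(r_i)·(f′(r_i))^{-1} mod 5^{i+2}, with f′(x) = 2x. Iterate:
  r_0 = 2 (mod 5)
  r_1 = 17 (mod 25)
Final: r_1 = 17, and one checks f(r_1) ≡ 0 mod 5^2.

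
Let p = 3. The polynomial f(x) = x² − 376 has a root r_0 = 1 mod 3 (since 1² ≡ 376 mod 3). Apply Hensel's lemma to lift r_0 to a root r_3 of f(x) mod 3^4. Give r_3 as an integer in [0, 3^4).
r_3 = 49 (mod 81)

Hensel's recurrence: r_{i+1} = r_i − f(r_i)·(f′(r_i))^{-1} mod 3^{i+2}, with f′(x) = 2x. Iterate:
  r_0 = 1 (mod 3)
  r_1 = 4 (mod 9)
  r_2 = 22 (mod 27)
  r_3 = 49 (mod 81)
Final: r_3 = 49, and one checks f(r_3) ≡ 0 mod 3^4.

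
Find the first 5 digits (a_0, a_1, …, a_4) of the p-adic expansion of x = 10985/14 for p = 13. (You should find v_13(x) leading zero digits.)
(a_0, …, a_4) = (0, 0, 0, 5, 8)

v_13(10985/14) = 3, so a_0 = ... = a_2 = 0. Factor out: x = 13^3 · u with u = 5/14 a unit in ℤ_13. Expand u iteratively via a_{v+i} = u_i mod 13, u_{i+1} = (u_i − a_{v+i})/13:
  u_0 = 5/14;  a_3 = 5;  u_1 = (u_0 − 5)/13 = -5/14
  u_1 = -5/14;  a_4 = 8;  u_2 = (u_1 − 8)/13 = -9/14
Digits: (0, 0, 0, 5, 8).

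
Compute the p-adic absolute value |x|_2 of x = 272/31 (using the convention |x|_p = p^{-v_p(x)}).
|272/31|_2 = 1/16

Step 1 — compute v_2(x) by factoring powers of 2 out of the numerator and denominator: v_2(272/31) = 4. Step 2 — apply |x|_p = p^{-v_p(x)} = 2^{-4} = 1/16.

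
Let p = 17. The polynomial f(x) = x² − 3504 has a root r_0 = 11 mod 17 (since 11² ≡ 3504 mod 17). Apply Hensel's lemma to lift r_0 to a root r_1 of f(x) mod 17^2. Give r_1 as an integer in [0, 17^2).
r_1 = 283 (mod 289)

Hensel's recurrence: r_{i+1} = r_i − f(r_i)·(f′(r_i))^{-1} mod 17^{i+2}, with f′(x) = 2x. Iterate:
  r_0 = 11 (mod 17)
  r_1 = 283 (mod 289)
Final: r_1 = 283, and one checks f(r_1) ≡ 0 mod 17^2.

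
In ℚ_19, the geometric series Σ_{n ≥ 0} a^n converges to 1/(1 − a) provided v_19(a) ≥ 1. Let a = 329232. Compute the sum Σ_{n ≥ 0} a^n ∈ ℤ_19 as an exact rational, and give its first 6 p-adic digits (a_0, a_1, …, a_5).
Σ a^n = 1/(1 − a) = -1/329231;  first 6 digits = (1, 0, 0, 10, 2, 0)

v_19(a) = 3 ≥ 1, so the series converges in ℤ_19 to 1/(1 − a) = 1/(1 − 329232) = -1/329231. Expand this rational in ℤ_19: compute digits iteratively via d_i = x_i mod 19, x_{i+1} = (x_i − d_i)/19. The first 6 digits are (1, 0, 0, 10, 2, 0).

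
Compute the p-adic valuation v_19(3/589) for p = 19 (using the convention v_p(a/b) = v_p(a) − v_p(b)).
v_19(3/589) = -1

Factor powers of 19 from the numerator and denominator of the reduced fraction: 3 = 19^0 · 3 and 589 = 19^1 · 31. Apply v_p(a/b) = v_p(a) − v_p(b): v_19(3/589) = 0 − 1 = -1.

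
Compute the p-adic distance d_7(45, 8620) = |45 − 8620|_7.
d_7(45, 8620) = 1/343

Step 1 — x − y = 45 − 8620 = -8575. Step 2 — v_7(-8575) = 3 (factor: -8575 = −(7^3 · 25); the sign does not affect v_p). Step 3 — |x − y|_7 = 7^{-3} = 1/343.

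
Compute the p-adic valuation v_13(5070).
v_13(5070) = 2

v_13(n) is the largest exponent k such that 13^k divides n. Factor out: 5070 = 13^2 · 30. (Sign doesn't affect v_p.) So v_13(5070) = 2.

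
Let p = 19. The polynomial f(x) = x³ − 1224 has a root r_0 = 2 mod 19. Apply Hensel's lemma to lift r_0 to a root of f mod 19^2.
r_1 = 344 (mod 361)

Hensel: r_{i+1} = r_i − f(r_i)/f′(r_i) mod 19^{i+2}, where f′(x) = 3x². Iterate:
  r_0 = 2 (mod 19)
  r_1 = 344 (mod 361)
Final: r = 344 with f(r) ≡ 0 mod 19^2.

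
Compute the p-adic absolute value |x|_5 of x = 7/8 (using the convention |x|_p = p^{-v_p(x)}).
|7/8|_5 = 1

Step 1 — compute v_5(x) by factoring powers of 5 out of the numerator and denominator: v_5(7/8) = 0. Step 2 — apply |x|_p = p^{-v_p(x)} = 5^{0} = 1.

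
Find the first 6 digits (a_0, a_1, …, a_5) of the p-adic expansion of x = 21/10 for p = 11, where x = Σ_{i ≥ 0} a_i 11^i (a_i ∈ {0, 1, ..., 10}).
(a_0, …, a_5) = (1, 10, 9, 9, 9, 9)

v_11(21/10) = 0 (numerator and denominator both coprime to 11), so x ∈ ℤ_11^×. Compute digits iteratively via a_i = x_i mod 11, x_{i+1} = (x_i − a_i)/11, with x_0 = x:
  x_0 = 21/10;  a_0 = 1;  x_1 = (x_0 − 1)/11 = 1/10
  x_1 = 1/10;  a_1 = 10;  x_2 = (x_1 − 10)/11 = -9/10
  x_2 = -9/10;  a_2 = 9;  x_3 = (x_2 − 9)/11 = -9/10
  x_3 = -9/10;  a_3 = 9;  x_4 = (x_3 − 9)/11 = -9/10
  x_4 = -9/10;  a_4 = 9;  x_5 = (x_4 − 9)/11 = -9/10
  x_5 = -9/10;  a_5 = 9;  x_6 = (x_5 − 9)/11 = -9/10
Digits: (1, 10, 9, 9, 9, 9).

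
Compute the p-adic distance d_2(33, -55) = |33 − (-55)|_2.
d_2(33, -55) = 1/8

Step 1 — x − y = 33 − (-55) = 88. Step 2 — v_2(88) = 3 (factor: 88 = (2^3 · 11); the sign does not affect v_p). Step 3 — |x − y|_2 = 2^{-3} = 1/8.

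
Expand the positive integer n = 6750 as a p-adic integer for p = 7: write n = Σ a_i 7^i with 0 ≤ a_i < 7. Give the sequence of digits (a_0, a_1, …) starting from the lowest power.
(a_0, a_1, …) = (2, 5, 4, 5, 2)

Repeated division by 7 gives the digits low-to-high: 6750 = 2 + 5·7^1 + 4·7^2 + 5·7^3 + 2·7^4. Digit sequence: (2, 5, 4, 5, 2).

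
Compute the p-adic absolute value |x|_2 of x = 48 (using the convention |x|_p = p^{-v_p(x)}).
|48|_2 = 1/16

Step 1 — compute v_2(x) by factoring powers of 2 out of the numerator and denominator: v_2(48) = 4. Step 2 — apply |x|_p = p^{-v_p(x)} = 2^{-4} = 1/16.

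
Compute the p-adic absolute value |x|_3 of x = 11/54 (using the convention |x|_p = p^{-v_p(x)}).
|11/54|_3 = 27

Step 1 — compute v_3(x) by factoring powers of 3 out of the numerator and denominator: v_3(11/54) = -3. Step 2 — apply |x|_p = p^{-v_p(x)} = 3^{3} = 27.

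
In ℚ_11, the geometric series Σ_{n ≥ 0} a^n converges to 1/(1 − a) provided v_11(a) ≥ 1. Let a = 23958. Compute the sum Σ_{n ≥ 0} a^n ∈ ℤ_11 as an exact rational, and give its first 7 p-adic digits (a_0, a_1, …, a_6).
Σ a^n = 1/(1 − a) = -1/23957;  first 7 digits = (1, 0, 0, 7, 1, 0, 5)

v_11(a) = 3 ≥ 1, so the series converges in ℤ_11 to 1/(1 − a) = 1/(1 − 23958) = -1/23957. Expand this rational in ℤ_11: compute digits iteratively via d_i = x_i mod 11, x_{i+1} = (x_i − d_i)/11. The first 7 digits are (1, 0, 0, 7, 1, 0, 5).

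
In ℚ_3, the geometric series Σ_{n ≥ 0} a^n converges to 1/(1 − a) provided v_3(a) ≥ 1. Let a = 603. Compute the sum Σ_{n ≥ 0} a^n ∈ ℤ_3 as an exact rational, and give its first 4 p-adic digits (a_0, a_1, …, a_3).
Σ a^n = 1/(1 − a) = -1/602;  first 4 digits = (1, 0, 1, 1)

v_3(a) = 2 ≥ 1, so the series converges in ℤ_3 to 1/(1 − a) = 1/(1 − 603) = -1/602. Expand this rational in ℤ_3: compute digits iteratively via d_i = x_i mod 3, x_{i+1} = (x_i − d_i)/3. The first 4 digits are (1, 0, 1, 1).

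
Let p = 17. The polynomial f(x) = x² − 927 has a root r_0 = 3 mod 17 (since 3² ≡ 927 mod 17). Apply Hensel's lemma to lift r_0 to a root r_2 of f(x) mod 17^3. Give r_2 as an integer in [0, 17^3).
r_2 = 3624 (mod 4913)

Hensel's recurrence: r_{i+1} = r_i − f(r_i)·(f′(r_i))^{-1} mod 17^{i+2}, with f′(x) = 2x. Iterate:
  r_0 = 3 (mod 17)
  r_1 = 156 (mod 289)
  r_2 = 3624 (mod 4913)
Final: r_2 = 3624, and one checks f(r_2) ≡ 0 mod 17^3.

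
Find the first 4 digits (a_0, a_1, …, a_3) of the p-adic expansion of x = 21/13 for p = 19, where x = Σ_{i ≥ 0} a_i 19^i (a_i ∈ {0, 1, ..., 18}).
(a_0, …, a_3) = (6, 10, 17, 2)

v_19(21/13) = 0 (numerator and denominator both coprime to 19), so x ∈ ℤ_19^×. Compute digits iteratively via a_i = x_i mod 19, x_{i+1} = (x_i − a_i)/19, with x_0 = x:
  x_0 = 21/13;  a_0 = 6;  x_1 = (x_0 − 6)/19 = -3/13
  x_1 = -3/13;  a_1 = 10;  x_2 = (x_1 − 10)/19 = -7/13
  x_2 = -7/13;  a_2 = 17;  x_3 = (x_2 − 17)/19 = -12/13
  x_3 = -12/13;  a_3 = 2;  x_4 = (x_3 − 2)/19 = -2/13
Digits: (6, 10, 17, 2).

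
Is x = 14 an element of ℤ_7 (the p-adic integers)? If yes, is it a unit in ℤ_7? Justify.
x ∈ ℤ_7 but not a unit; v_7(x) = 1 > 0

ℤ_7 = {x ∈ ℚ_7 : v_7(x) ≥ 0} and ℤ_7^× = {x ∈ ℤ_7 : v_7(x) = 0}. Here v_7(14) = v_7(num) − v_7(den) = 1; compare against these criteria.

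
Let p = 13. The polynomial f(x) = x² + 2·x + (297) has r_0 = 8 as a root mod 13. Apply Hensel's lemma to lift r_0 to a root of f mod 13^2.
r_1 = 34 (mod 169)

Hensel: r_{i+1} = r_i − f(r_i)·(f′(r_i))^{-1} mod 13^{i+2}, f′(x) = 2x + 2. Iterate:
  r_0 = 8 (mod 13)
  r_1 = 34 (mod 169)
Final: r = 34 satisfies f(r) ≡ 0 mod 13^2.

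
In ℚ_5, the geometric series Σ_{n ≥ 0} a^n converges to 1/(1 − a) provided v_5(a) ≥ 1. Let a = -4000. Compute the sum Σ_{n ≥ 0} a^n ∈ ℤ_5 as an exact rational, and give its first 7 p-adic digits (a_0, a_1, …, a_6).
Σ a^n = 1/(1 − a) = 1/4001;  first 7 digits = (1, 0, 0, 3, 3, 3, 3)

v_5(a) = 3 ≥ 1, so the series converges in ℤ_5 to 1/(1 − a) = 1/(1 − (-4000)) = 1/4001. Expand this rational in ℤ_5: compute digits iteratively via d_i = x_i mod 5, x_{i+1} = (x_i − d_i)/5. The first 7 digits are (1, 0, 0, 3, 3, 3, 3).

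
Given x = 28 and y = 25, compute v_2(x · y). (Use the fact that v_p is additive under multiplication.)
v_2(700) = 2

v_p(x) = 2 (factor: 28 = 2^2 · 7); v_p(y) = 0 (factor: 25 = 2^0 · 25). Additivity: v_p(xy) = v_p(x) + v_p(y) = 2 + 0 = 2. (Direct check: xy = 700 = 2^2 · (175).)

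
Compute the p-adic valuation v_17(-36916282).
v_17(-36916282) = 5

v_17(n) is the largest exponent k such that 17^k divides n. Factor out: -36916282 = -17^5 · 26. (Sign doesn't affect v_p.) So v_17(-36916282) = 5.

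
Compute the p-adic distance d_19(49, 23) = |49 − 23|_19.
d_19(49, 23) = 1

Step 1 — x − y = 49 − 23 = 26. Step 2 — v_19(26) = 0 (factor: 26 = (19^0 · 26); the sign does not affect v_p). Step 3 — |x − y|_19 = 19^{0} = 1.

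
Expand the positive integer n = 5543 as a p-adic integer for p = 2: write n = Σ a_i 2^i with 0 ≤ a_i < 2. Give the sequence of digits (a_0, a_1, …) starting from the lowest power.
(a_0, a_1, …) = (1, 1, 1, 0, 0, 1, 0, 1, 1, 0, 1, 0, 1)

Repeated division by 2 gives the digits low-to-high: 5543 = 1 + 1·2^1 + 1·2^2 + 1·2^5 + 1·2^7 + 1·2^8 + 1·2^10 + 1·2^12. Digit sequence: (1, 1, 1, 0, 0, 1, 0, 1, 1, 0, 1, 0, 1).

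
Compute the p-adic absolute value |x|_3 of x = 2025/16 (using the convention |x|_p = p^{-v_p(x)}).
|2025/16|_3 = 1/81

Step 1 — compute v_3(x) by factoring powers of 3 out of the numerator and denominator: v_3(2025/16) = 4. Step 2 — apply |x|_p = p^{-v_p(x)} = 3^{-4} = 1/81.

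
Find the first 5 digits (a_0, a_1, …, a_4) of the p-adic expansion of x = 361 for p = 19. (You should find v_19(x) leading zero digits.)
(a_0, …, a_4) = (0, 0, 1, 0, 0)

v_19(361) = 2, so a_0 = ... = a_1 = 0. Factor out: x = 19^2 · u with u = 1 a unit in ℤ_19. Expand u iteratively via a_{v+i} = u_i mod 19, u_{i+1} = (u_i − a_{v+i})/19:
  u_0 = 1;  a_2 = 1;  u_1 = (u_0 − 1)/19 = 0
  u_1 = 0;  a_3 = 0;  u_2 = (u_1 − 0)/19 = 0
  u_2 = 0;  a_4 = 0;  u_3 = (u_2 − 0)/19 = 0
Digits: (0, 0, 1, 0, 0).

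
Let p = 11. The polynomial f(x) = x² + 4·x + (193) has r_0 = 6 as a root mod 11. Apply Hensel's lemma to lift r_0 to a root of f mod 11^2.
r_1 = 28 (mod 121)

Hensel: r_{i+1} = r_i − f(r_i)·(f′(r_i))^{-1} mod 11^{i+2}, f′(x) = 2x + 4. Iterate:
  r_0 = 6 (mod 11)
  r_1 = 28 (mod 121)
Final: r = 28 satisfies f(r) ≡ 0 mod 11^2.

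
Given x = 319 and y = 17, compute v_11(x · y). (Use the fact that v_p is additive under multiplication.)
v_11(5423) = 1

v_p(x) = 1 (factor: 319 = 11^1 · 29); v_p(y) = 0 (factor: 17 = 11^0 · 17). Additivity: v_p(xy) = v_p(x) + v_p(y) = 1 + 0 = 1. (Direct check: xy = 5423 = 11^1 · (493).)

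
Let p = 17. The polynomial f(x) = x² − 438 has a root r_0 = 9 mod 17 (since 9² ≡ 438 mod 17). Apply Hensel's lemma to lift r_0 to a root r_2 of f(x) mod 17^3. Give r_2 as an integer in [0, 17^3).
r_2 = 4412 (mod 4913)

Hensel's recurrence: r_{i+1} = r_i − f(r_i)·(f′(r_i))^{-1} mod 17^{i+2}, with f′(x) = 2x. Iterate:
  r_0 = 9 (mod 17)
  r_1 = 77 (mod 289)
  r_2 = 4412 (mod 4913)
Final: r_2 = 4412, and one checks f(r_2) ≡ 0 mod 17^3.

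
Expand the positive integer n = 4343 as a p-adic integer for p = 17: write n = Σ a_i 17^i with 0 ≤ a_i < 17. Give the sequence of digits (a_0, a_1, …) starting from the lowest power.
(a_0, a_1, …) = (8, 0, 15)

Repeated division by 17 gives the digits low-to-high: 4343 = 8 + 15·17^2. Digit sequence: (8, 0, 15).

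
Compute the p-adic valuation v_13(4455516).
v_13(4455516) = 5

v_13(n) is the largest exponent k such that 13^k divides n. Factor out: 4455516 = 13^5 · 12. (Sign doesn't affect v_p.) So v_13(4455516) = 5.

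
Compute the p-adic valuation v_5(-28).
v_5(-28) = 0

v_5(n) is the largest exponent k such that 5^k divides n. Factor out: -28 = -5^0 · 28. (Sign doesn't affect v_p.) So v_5(-28) = 0.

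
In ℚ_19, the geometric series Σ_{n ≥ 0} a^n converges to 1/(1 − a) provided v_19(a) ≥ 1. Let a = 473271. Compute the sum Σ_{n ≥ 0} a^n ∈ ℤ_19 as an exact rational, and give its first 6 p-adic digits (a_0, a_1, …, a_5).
Σ a^n = 1/(1 − a) = -1/473270;  first 6 digits = (1, 0, 0, 12, 3, 0)

v_19(a) = 3 ≥ 1, so the series converges in ℤ_19 to 1/(1 − a) = 1/(1 − 473271) = -1/473270. Expand this rational in ℤ_19: compute digits iteratively via d_i = x_i mod 19, x_{i+1} = (x_i − d_i)/19. The first 6 digits are (1, 0, 0, 12, 3, 0).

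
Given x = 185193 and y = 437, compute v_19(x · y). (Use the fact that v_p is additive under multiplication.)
v_19(80929341) = 4

v_p(x) = 3 (factor: 185193 = 19^3 · 27); v_p(y) = 1 (factor: 437 = 19^1 · 23). Additivity: v_p(xy) = v_p(x) + v_p(y) = 3 + 1 = 4. (Direct check: xy = 80929341 = 19^4 · (621).)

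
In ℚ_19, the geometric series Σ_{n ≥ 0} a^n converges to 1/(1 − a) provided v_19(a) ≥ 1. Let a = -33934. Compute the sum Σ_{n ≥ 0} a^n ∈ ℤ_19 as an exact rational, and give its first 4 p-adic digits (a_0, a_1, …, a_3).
Σ a^n = 1/(1 − a) = 1/33935;  first 4 digits = (1, 0, 1, 14)

v_19(a) = 2 ≥ 1, so the series converges in ℤ_19 to 1/(1 − a) = 1/(1 − (-33934)) = 1/33935. Expand this rational in ℤ_19: compute digits iteratively via d_i = x_i mod 19, x_{i+1} = (x_i − d_i)/19. The first 4 digits are (1, 0, 1, 14).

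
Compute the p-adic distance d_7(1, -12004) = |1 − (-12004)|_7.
d_7(1, -12004) = 1/2401

Step 1 — x − y = 1 − (-12004) = 12005. Step 2 — v_7(12005) = 4 (factor: 12005 = (7^4 · 5); the sign does not affect v_p). Step 3 — |x − y|_7 = 7^{-4} = 1/2401.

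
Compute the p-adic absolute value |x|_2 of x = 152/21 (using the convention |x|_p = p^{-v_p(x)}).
|152/21|_2 = 1/8

Step 1 — compute v_2(x) by factoring powers of 2 out of the numerator and denominator: v_2(152/21) = 3. Step 2 — apply |x|_p = p^{-v_p(x)} = 2^{-3} = 1/8.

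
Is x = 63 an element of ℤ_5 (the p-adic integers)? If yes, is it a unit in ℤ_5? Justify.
x ∈ ℤ_5^× (unit); v_5(x) = 0

ℤ_5 = {x ∈ ℚ_5 : v_5(x) ≥ 0} and ℤ_5^× = {x ∈ ℤ_5 : v_5(x) = 0}. Here v_5(63) = v_5(num) − v_5(den) = 0; compare against these criteria.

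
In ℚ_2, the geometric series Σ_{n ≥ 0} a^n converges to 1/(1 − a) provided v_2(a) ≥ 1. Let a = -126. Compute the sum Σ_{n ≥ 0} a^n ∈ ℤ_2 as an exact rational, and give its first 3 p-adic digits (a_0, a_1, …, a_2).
Σ a^n = 1/(1 − a) = 1/127;  first 3 digits = (1, 1, 1)

v_2(a) = 1 ≥ 1, so the series converges in ℤ_2 to 1/(1 − a) = 1/(1 − (-126)) = 1/127. Expand this rational in ℤ_2: compute digits iteratively via d_i = x_i mod 2, x_{i+1} = (x_i − d_i)/2. The first 3 digits are (1, 1, 1).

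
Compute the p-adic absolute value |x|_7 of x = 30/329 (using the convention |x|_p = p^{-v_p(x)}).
|30/329|_7 = 7

Step 1 — compute v_7(x) by factoring powers of 7 out of the numerator and denominator: v_7(30/329) = -1. Step 2 — apply |x|_p = p^{-v_p(x)} = 7^{1} = 7.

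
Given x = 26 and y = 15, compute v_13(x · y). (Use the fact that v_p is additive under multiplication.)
v_13(390) = 1

v_p(x) = 1 (factor: 26 = 13^1 · 2); v_p(y) = 0 (factor: 15 = 13^0 · 15). Additivity: v_p(xy) = v_p(x) + v_p(y) = 1 + 0 = 1. (Direct check: xy = 390 = 13^1 · (30).)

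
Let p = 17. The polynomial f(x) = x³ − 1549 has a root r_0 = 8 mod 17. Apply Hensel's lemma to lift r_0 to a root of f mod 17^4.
r_3 = 81829 (mod 83521)

Hensel: r_{i+1} = r_i − f(r_i)/f′(r_i) mod 17^{i+2}, where f′(x) = 3x². Iterate:
  r_0 = 8 (mod 17)
  r_1 = 42 (mod 289)
  r_2 = 3221 (mod 4913)
  r_3 = 81829 (mod 83521)
Final: r = 81829 with f(r) ≡ 0 mod 17^4.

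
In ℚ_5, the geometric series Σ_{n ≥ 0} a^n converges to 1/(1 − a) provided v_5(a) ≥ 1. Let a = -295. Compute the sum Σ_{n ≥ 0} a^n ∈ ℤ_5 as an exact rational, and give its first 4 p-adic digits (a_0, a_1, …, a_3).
Σ a^n = 1/(1 − a) = 1/296;  first 4 digits = (1, 1, 4, 4)

v_5(a) = 1 ≥ 1, so the series converges in ℤ_5 to 1/(1 − a) = 1/(1 − (-295)) = 1/296. Expand this rational in ℤ_5: compute digits iteratively via d_i = x_i mod 5, x_{i+1} = (x_i − d_i)/5. The first 4 digits are (1, 1, 4, 4).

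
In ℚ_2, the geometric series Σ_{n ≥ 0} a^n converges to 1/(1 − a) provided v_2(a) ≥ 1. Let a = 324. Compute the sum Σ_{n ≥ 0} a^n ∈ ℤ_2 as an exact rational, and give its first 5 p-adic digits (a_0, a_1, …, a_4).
Σ a^n = 1/(1 − a) = -1/323;  first 5 digits = (1, 0, 1, 0, 1)

v_2(a) = 2 ≥ 1, so the series converges in ℤ_2 to 1/(1 − a) = 1/(1 − 324) = -1/323. Expand this rational in ℤ_2: compute digits iteratively via d_i = x_i mod 2, x_{i+1} = (x_i − d_i)/2. The first 5 digits are (1, 0, 1, 0, 1).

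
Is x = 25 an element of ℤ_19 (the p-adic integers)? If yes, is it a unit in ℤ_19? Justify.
x ∈ ℤ_19^× (unit); v_19(x) = 0

ℤ_19 = {x ∈ ℚ_19 : v_19(x) ≥ 0} and ℤ_19^× = {x ∈ ℤ_19 : v_19(x) = 0}. Here v_19(25) = v_19(num) − v_19(den) = 0; compare against these criteria.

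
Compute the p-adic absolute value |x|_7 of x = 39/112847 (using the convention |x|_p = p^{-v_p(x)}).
|39/112847|_7 = 2401

Step 1 — compute v_7(x) by factoring powers of 7 out of the numerator and denominator: v_7(39/112847) = -4. Step 2 — apply |x|_p = p^{-v_p(x)} = 7^{4} = 2401.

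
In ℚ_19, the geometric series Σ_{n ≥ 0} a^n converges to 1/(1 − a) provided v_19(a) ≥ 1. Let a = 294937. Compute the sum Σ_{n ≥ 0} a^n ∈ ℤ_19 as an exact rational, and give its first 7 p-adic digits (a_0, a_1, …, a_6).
Σ a^n = 1/(1 − a) = -1/294936;  first 7 digits = (1, 0, 0, 5, 2, 0, 6)

v_19(a) = 3 ≥ 1, so the series converges in ℤ_19 to 1/(1 − a) = 1/(1 − 294937) = -1/294936. Expand this rational in ℤ_19: compute digits iteratively via d_i = x_i mod 19, x_{i+1} = (x_i − d_i)/19. The first 7 digits are (1, 0, 0, 5, 2, 0, 6).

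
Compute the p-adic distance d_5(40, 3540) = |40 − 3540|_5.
d_5(40, 3540) = 1/125

Step 1 — x − y = 40 − 3540 = -3500. Step 2 — v_5(-3500) = 3 (factor: -3500 = −(5^3 · 28); the sign does not affect v_p). Step 3 — |x − y|_5 = 5^{-3} = 1/125.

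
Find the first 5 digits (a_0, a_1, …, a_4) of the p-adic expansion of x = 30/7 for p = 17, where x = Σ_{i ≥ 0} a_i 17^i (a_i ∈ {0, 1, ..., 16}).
(a_0, …, a_4) = (14, 14, 4, 7, 2)

v_17(30/7) = 0 (numerator and denominator both coprime to 17), so x ∈ ℤ_17^×. Compute digits iteratively via a_i = x_i mod 17, x_{i+1} = (x_i − a_i)/17, with x_0 = x:
  x_0 = 30/7;  a_0 = 14;  x_1 = (x_0 − 14)/17 = -4/7
  x_1 = -4/7;  a_1 = 14;  x_2 = (x_1 − 14)/17 = -6/7
  x_2 = -6/7;  a_2 = 4;  x_3 = (x_2 − 4)/17 = -2/7
  x_3 = -2/7;  a_3 = 7;  x_4 = (x_3 − 7)/17 = -3/7
  x_4 = -3/7;  a_4 = 2;  x_5 = (x_4 − 2)/17 = -1/7
Digits: (14, 14, 4, 7, 2).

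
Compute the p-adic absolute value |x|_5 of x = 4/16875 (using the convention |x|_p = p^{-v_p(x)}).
|4/16875|_5 = 625

Step 1 — compute v_5(x) by factoring powers of 5 out of the numerator and denominator: v_5(4/16875) = -4. Step 2 — apply |x|_p = p^{-v_p(x)} = 5^{4} = 625.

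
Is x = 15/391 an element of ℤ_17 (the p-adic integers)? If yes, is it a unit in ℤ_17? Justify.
x ∉ ℤ_17 (v_17(x) = -1 < 0)

ℤ_17 = {x ∈ ℚ_17 : v_17(x) ≥ 0} and ℤ_17^× = {x ∈ ℤ_17 : v_17(x) = 0}. Here v_17(15/391) = v_17(num) − v_17(den) = -1; compare against these criteria.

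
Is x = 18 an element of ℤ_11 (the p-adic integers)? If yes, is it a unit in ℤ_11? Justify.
x ∈ ℤ_11^× (unit); v_11(x) = 0

ℤ_11 = {x ∈ ℚ_11 : v_11(x) ≥ 0} and ℤ_11^× = {x ∈ ℤ_11 : v_11(x) = 0}. Here v_11(18) = v_11(num) − v_11(den) = 0; compare against these criteria.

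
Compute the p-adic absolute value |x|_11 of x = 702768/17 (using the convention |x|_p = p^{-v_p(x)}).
|702768/17|_11 = 1/14641

Step 1 — compute v_11(x) by factoring powers of 11 out of the numerator and denominator: v_11(702768/17) = 4. Step 2 — apply |x|_p = p^{-v_p(x)} = 11^{-4} = 1/14641.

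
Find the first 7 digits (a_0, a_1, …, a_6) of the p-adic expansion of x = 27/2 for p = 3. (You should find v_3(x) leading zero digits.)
(a_0, …, a_6) = (0, 0, 0, 2, 1, 1, 1)

v_3(27/2) = 3, so a_0 = ... = a_2 = 0. Factor out: x = 3^3 · u with u = 1/2 a unit in ℤ_3. Expand u iteratively via a_{v+i} = u_i mod 3, u_{i+1} = (u_i − a_{v+i})/3:
  u_0 = 1/2;  a_3 = 2;  u_1 = (u_0 − 2)/3 = -1/2
  u_1 = -1/2;  a_4 = 1;  u_2 = (u_1 − 1)/3 = -1/2
  u_2 = -1/2;  a_5 = 1;  u_3 = (u_2 − 1)/3 = -1/2
  u_3 = -1/2;  a_6 = 1;  u_4 = (u_3 − 1)/3 = -1/2
Digits: (0, 0, 0, 2, 1, 1, 1).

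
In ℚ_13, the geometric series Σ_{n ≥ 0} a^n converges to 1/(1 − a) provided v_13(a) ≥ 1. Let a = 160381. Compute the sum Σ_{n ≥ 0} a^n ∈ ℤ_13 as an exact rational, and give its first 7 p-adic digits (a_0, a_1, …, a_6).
Σ a^n = 1/(1 − a) = -1/160380;  first 7 digits = (1, 0, 0, 8, 5, 0, 12)

v_13(a) = 3 ≥ 1, so the series converges in ℤ_13 to 1/(1 − a) = 1/(1 − 160381) = -1/160380. Expand this rational in ℤ_13: compute digits iteratively via d_i = x_i mod 13, x_{i+1} = (x_i − d_i)/13. The first 7 digits are (1, 0, 0, 8, 5, 0, 12).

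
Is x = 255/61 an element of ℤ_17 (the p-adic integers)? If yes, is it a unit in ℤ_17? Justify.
x ∈ ℤ_17 but not a unit; v_17(x) = 1 > 0

ℤ_17 = {x ∈ ℚ_17 : v_17(x) ≥ 0} and ℤ_17^× = {x ∈ ℤ_17 : v_17(x) = 0}. Here v_17(255/61) = v_17(num) − v_17(den) = 1; compare against these criteria.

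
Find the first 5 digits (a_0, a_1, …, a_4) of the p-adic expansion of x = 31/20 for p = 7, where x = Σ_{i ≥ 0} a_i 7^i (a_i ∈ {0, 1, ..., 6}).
(a_0, …, a_4) = (4, 0, 1, 3, 2)

v_7(31/20) = 0 (numerator and denominator both coprime to 7), so x ∈ ℤ_7^×. Compute digits iteratively via a_i = x_i mod 7, x_{i+1} = (x_i − a_i)/7, with x_0 = x:
  x_0 = 31/20;  a_0 = 4;  x_1 = (x_0 − 4)/7 = -7/20
  x_1 = -7/20;  a_1 = 0;  x_2 = (x_1 − 0)/7 = -1/20
  x_2 = -1/20;  a_2 = 1;  x_3 = (x_2 − 1)/7 = -3/20
  x_3 = -3/20;  a_3 = 3;  x_4 = (x_3 − 3)/7 = -9/20
  x_4 = -9/20;  a_4 = 2;  x_5 = (x_4 − 2)/7 = -7/20
Digits: (4, 0, 1, 3, 2).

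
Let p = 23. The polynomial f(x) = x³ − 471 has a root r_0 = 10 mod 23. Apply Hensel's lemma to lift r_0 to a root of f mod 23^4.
r_3 = 157652 (mod 279841)

Hensel: r_{i+1} = r_i − f(r_i)/f′(r_i) mod 23^{i+2}, where f′(x) = 3x². Iterate:
  r_0 = 10 (mod 23)
  r_1 = 10 (mod 529)
  r_2 = 11648 (mod 12167)
  r_3 = 157652 (mod 279841)
Final: r = 157652 with f(r) ≡ 0 mod 23^4.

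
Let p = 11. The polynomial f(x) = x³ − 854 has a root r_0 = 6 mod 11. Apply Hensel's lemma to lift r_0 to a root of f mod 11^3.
r_2 = 897 (mod 1331)

Hensel: r_{i+1} = r_i − f(r_i)/f′(r_i) mod 11^{i+2}, where f′(x) = 3x². Iterate:
  r_0 = 6 (mod 11)
  r_1 = 50 (mod 121)
  r_2 = 897 (mod 1331)
Final: r = 897 with f(r) ≡ 0 mod 11^3.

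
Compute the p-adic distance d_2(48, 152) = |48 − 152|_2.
d_2(48, 152) = 1/8

Step 1 — x − y = 48 − 152 = -104. Step 2 — v_2(-104) = 3 (factor: -104 = −(2^3 · 13); the sign does not affect v_p). Step 3 — |x − y|_2 = 2^{-3} = 1/8.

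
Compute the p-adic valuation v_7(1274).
v_7(1274) = 2

v_7(n) is the largest exponent k such that 7^k divides n. Factor out: 1274 = 7^2 · 26. (Sign doesn't affect v_p.) So v_7(1274) = 2.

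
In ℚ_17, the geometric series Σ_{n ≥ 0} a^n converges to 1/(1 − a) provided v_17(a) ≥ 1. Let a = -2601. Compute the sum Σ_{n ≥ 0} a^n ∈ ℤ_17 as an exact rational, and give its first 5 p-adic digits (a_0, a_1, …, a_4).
Σ a^n = 1/(1 − a) = 1/2602;  first 5 digits = (1, 0, 8, 16, 12)

v_17(a) = 2 ≥ 1, so the series converges in ℤ_17 to 1/(1 − a) = 1/(1 − (-2601)) = 1/2602. Expand this rational in ℤ_17: compute digits iteratively via d_i = x_i mod 17, x_{i+1} = (x_i − d_i)/17. The first 5 digits are (1, 0, 8, 16, 12).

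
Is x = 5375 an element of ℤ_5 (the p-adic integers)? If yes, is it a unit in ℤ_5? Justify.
x ∈ ℤ_5 but not a unit; v_5(x) = 3 > 0

ℤ_5 = {x ∈ ℚ_5 : v_5(x) ≥ 0} and ℤ_5^× = {x ∈ ℤ_5 : v_5(x) = 0}. Here v_5(5375) = v_5(num) − v_5(den) = 3; compare against these criteria.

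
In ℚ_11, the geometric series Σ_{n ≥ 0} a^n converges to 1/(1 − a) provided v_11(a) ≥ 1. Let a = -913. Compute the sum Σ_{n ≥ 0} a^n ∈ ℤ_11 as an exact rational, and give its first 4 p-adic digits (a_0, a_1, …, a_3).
Σ a^n = 1/(1 − a) = 1/914;  first 4 digits = (1, 5, 6, 2)

v_11(a) = 1 ≥ 1, so the series converges in ℤ_11 to 1/(1 − a) = 1/(1 − (-913)) = 1/914. Expand this rational in ℤ_11: compute digits iteratively via d_i = x_i mod 11, x_{i+1} = (x_i − d_i)/11. The first 4 digits are (1, 5, 6, 2).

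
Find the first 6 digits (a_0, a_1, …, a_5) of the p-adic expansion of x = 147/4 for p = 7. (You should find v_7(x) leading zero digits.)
(a_0, …, a_5) = (0, 0, 6, 1, 5, 1)

v_7(147/4) = 2, so a_0 = ... = a_1 = 0. Factor out: x = 7^2 · u with u = 3/4 a unit in ℤ_7. Expand u iteratively via a_{v+i} = u_i mod 7, u_{i+1} = (u_i − a_{v+i})/7:
  u_0 = 3/4;  a_2 = 6;  u_1 = (u_0 − 6)/7 = -3/4
  u_1 = -3/4;  a_3 = 1;  u_2 = (u_1 − 1)/7 = -1/4
  u_2 = -1/4;  a_4 = 5;  u_3 = (u_2 − 5)/7 = -3/4
  u_3 = -3/4;  a_5 = 1;  u_4 = (u_3 − 1)/7 = -1/4
Digits: (0, 0, 6, 1, 5, 1).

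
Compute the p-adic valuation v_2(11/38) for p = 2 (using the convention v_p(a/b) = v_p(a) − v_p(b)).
v_2(11/38) = -1

Factor powers of 2 from the numerator and denominator of the reduced fraction: 11 = 2^0 · 11 and 38 = 2^1 · 19. Apply v_p(a/b) = v_p(a) − v_p(b): v_2(11/38) = 0 − 1 = -1.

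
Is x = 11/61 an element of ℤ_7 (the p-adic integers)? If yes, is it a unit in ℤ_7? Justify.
x ∈ ℤ_7^× (unit); v_7(x) = 0

ℤ_7 = {x ∈ ℚ_7 : v_7(x) ≥ 0} and ℤ_7^× = {x ∈ ℤ_7 : v_7(x) = 0}. Here v_7(11/61) = v_7(num) − v_7(den) = 0; compare against these criteria.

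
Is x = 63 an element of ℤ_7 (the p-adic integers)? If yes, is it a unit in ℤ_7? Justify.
x ∈ ℤ_7 but not a unit; v_7(x) = 1 > 0

ℤ_7 = {x ∈ ℚ_7 : v_7(x) ≥ 0} and ℤ_7^× = {x ∈ ℤ_7 : v_7(x) = 0}. Here v_7(63) = v_7(num) − v_7(den) = 1; compare against these criteria.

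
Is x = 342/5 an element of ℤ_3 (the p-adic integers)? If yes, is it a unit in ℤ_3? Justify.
x ∈ ℤ_3 but not a unit; v_3(x) = 2 > 0

ℤ_3 = {x ∈ ℚ_3 : v_3(x) ≥ 0} and ℤ_3^× = {x ∈ ℤ_3 : v_3(x) = 0}. Here v_3(342/5) = v_3(num) − v_3(den) = 2; compare against these criteria.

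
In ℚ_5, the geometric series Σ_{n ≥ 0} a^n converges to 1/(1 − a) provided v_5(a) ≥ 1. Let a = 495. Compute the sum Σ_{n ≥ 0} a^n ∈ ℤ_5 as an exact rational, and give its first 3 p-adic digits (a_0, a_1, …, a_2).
Σ a^n = 1/(1 − a) = -1/494;  first 3 digits = (1, 4, 0)

v_5(a) = 1 ≥ 1, so the series converges in ℤ_5 to 1/(1 − a) = 1/(1 − 495) = -1/494. Expand this rational in ℤ_5: compute digits iteratively via d_i = x_i mod 5, x_{i+1} = (x_i − d_i)/5. The first 3 digits are (1, 4, 0).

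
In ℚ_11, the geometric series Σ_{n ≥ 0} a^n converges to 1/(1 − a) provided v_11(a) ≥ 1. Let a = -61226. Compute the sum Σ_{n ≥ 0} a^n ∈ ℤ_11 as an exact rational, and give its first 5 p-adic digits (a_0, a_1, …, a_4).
Σ a^n = 1/(1 − a) = 1/61227;  first 5 digits = (1, 0, 0, 9, 6)

v_11(a) = 3 ≥ 1, so the series converges in ℤ_11 to 1/(1 − a) = 1/(1 − (-61226)) = 1/61227. Expand this rational in ℤ_11: compute digits iteratively via d_i = x_i mod 11, x_{i+1} = (x_i − d_i)/11. The first 5 digits are (1, 0, 0, 9, 6).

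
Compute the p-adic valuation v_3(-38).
v_3(-38) = 0

v_3(n) is the largest exponent k such that 3^k divides n. Factor out: -38 = -3^0 · 38. (Sign doesn't affect v_p.) So v_3(-38) = 0.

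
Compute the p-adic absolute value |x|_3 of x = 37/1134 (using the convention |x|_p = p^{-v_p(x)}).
|37/1134|_3 = 81

Step 1 — compute v_3(x) by factoring powers of 3 out of the numerator and denominator: v_3(37/1134) = -4. Step 2 — apply |x|_p = p^{-v_p(x)} = 3^{4} = 81.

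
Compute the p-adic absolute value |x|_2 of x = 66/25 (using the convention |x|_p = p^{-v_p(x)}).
|66/25|_2 = 1/2

Step 1 — compute v_2(x) by factoring powers of 2 out of the numerator and denominator: v_2(66/25) = 1. Step 2 — apply |x|_p = p^{-v_p(x)} = 2^{-1} = 1/2.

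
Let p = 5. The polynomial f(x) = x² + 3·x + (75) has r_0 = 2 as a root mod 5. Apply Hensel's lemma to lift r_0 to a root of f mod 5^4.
r_3 = 22 (mod 625)

Hensel: r_{i+1} = r_i − f(r_i)·(f′(r_i))^{-1} mod 5^{i+2}, f′(x) = 2x + 3. Iterate:
  r_0 = 2 (mod 5)
  r_1 = 22 (mod 25)
  r_2 = 22 (mod 125)
  r_3 = 22 (mod 625)
Final: r = 22 satisfies f(r) ≡ 0 mod 5^4.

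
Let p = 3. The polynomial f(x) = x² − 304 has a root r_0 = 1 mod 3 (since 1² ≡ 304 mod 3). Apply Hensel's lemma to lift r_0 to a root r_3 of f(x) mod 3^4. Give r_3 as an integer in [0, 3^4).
r_3 = 40 (mod 81)

Hensel's recurrence: r_{i+1} = r_i − f(r_i)·(f′(r_i))^{-1} mod 3^{i+2}, with f′(x) = 2x. Iterate:
  r_0 = 1 (mod 3)
  r_1 = 4 (mod 9)
  r_2 = 13 (mod 27)
  r_3 = 40 (mod 81)
Final: r_3 = 40, and one checks f(r_3) ≡ 0 mod 3^4.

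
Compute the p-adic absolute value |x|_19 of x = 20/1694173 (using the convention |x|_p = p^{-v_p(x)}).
|20/1694173|_19 = 130321

Step 1 — compute v_19(x) by factoring powers of 19 out of the numerator and denominator: v_19(20/1694173) = -4. Step 2 — apply |x|_p = p^{-v_p(x)} = 19^{4} = 130321.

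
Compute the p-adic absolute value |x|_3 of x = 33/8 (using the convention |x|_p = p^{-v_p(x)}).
|33/8|_3 = 1/3

Step 1 — compute v_3(x) by factoring powers of 3 out of the numerator and denominator: v_3(33/8) = 1. Step 2 — apply |x|_p = p^{-v_p(x)} = 3^{-1} = 1/3.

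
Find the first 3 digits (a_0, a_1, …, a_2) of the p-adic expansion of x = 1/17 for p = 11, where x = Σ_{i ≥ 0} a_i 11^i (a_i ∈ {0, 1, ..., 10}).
(a_0, …, a_2) = (2, 5, 6)

v_11(1/17) = 0 (numerator and denominator both coprime to 11), so x ∈ ℤ_11^×. Compute digits iteratively via a_i = x_i mod 11, x_{i+1} = (x_i − a_i)/11, with x_0 = x:
  x_0 = 1/17;  a_0 = 2;  x_1 = (x_0 − 2)/11 = -3/17
  x_1 = -3/17;  a_1 = 5;  x_2 = (x_1 − 5)/11 = -8/17
  x_2 = -8/17;  a_2 = 6;  x_3 = (x_2 − 6)/11 = -10/17
Digits: (2, 5, 6).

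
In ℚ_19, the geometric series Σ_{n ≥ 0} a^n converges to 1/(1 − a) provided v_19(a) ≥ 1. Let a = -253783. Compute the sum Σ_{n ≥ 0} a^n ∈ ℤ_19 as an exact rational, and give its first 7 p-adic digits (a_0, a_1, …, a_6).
Σ a^n = 1/(1 − a) = 1/253784;  first 7 digits = (1, 0, 0, 1, 17, 18, 0)

v_19(a) = 3 ≥ 1, so the series converges in ℤ_19 to 1/(1 − a) = 1/(1 − (-253783)) = 1/253784. Expand this rational in ℤ_19: compute digits iteratively via d_i = x_i mod 19, x_{i+1} = (x_i − d_i)/19. The first 7 digits are (1, 0, 0, 1, 17, 18, 0).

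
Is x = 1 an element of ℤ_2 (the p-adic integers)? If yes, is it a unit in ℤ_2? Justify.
x ∈ ℤ_2^× (unit); v_2(x) = 0

ℤ_2 = {x ∈ ℚ_2 : v_2(x) ≥ 0} and ℤ_2^× = {x ∈ ℤ_2 : v_2(x) = 0}. Here v_2(1) = v_2(num) − v_2(den) = 0; compare against these criteria.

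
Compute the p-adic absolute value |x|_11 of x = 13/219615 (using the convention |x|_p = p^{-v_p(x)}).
|13/219615|_11 = 14641

Step 1 — compute v_11(x) by factoring powers of 11 out of the numerator and denominator: v_11(13/219615) = -4. Step 2 — apply |x|_p = p^{-v_p(x)} = 11^{4} = 14641.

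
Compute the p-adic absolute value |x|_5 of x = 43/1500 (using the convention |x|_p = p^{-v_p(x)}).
|43/1500|_5 = 125

Step 1 — compute v_5(x) by factoring powers of 5 out of the numerator and denominator: v_5(43/1500) = -3. Step 2 — apply |x|_p = p^{-v_p(x)} = 5^{3} = 125.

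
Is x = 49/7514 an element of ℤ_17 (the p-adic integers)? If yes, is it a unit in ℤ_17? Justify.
x ∉ ℤ_17 (v_17(x) = -2 < 0)

ℤ_17 = {x ∈ ℚ_17 : v_17(x) ≥ 0} and ℤ_17^× = {x ∈ ℤ_17 : v_17(x) = 0}. Here v_17(49/7514) = v_17(num) − v_17(den) = -2; compare against these criteria.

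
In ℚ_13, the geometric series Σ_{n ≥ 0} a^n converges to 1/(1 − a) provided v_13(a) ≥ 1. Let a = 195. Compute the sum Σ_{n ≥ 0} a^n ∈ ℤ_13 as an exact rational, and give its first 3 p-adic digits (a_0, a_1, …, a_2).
Σ a^n = 1/(1 − a) = -1/194;  first 3 digits = (1, 2, 5)

v_13(a) = 1 ≥ 1, so the series converges in ℤ_13 to 1/(1 − a) = 1/(1 − 195) = -1/194. Expand this rational in ℤ_13: compute digits iteratively via d_i = x_i mod 13, x_{i+1} = (x_i − d_i)/13. The first 3 digits are (1, 2, 5).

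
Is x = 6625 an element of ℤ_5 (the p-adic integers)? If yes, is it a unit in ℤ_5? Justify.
x ∈ ℤ_5 but not a unit; v_5(x) = 3 > 0

ℤ_5 = {x ∈ ℚ_5 : v_5(x) ≥ 0} and ℤ_5^× = {x ∈ ℤ_5 : v_5(x) = 0}. Here v_5(6625) = v_5(num) − v_5(den) = 3; compare against these criteria.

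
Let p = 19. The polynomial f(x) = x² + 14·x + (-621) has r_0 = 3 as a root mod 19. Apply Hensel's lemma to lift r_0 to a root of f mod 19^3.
r_2 = 934 (mod 6859)

Hensel: r_{i+1} = r_i − f(r_i)·(f′(r_i))^{-1} mod 19^{i+2}, f′(x) = 2x + 14. Iterate:
  r_0 = 3 (mod 19)
  r_1 = 212 (mod 361)
  r_2 = 934 (mod 6859)
Final: r = 934 satisfies f(r) ≡ 0 mod 19^3.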